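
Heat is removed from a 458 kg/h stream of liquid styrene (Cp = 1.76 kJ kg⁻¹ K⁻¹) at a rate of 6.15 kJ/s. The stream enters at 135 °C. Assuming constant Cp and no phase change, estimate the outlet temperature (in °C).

Q = 6.15 kJ/s = 22140 kJ/h
ΔT = Q/(ṁ·Cp) = 22140/(458×1.76) = 27.466 K
T_out = 135 − 27.466 = 107.53 °C

T_out = 108 °C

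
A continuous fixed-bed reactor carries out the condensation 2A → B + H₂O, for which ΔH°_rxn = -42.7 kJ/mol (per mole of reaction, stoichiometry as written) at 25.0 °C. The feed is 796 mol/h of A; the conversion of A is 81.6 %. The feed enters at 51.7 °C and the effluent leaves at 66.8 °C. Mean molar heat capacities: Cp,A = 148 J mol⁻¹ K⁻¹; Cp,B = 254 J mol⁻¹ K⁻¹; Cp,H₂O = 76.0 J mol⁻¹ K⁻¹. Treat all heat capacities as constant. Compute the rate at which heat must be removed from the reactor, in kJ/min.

Q_out = 194 kJ/min

Extent of reaction ξ = 0.816 × 796 / 2 = 324.77 mol/h
Reaction term: ξ·ΔH°_rxn = 324.77 × -42.7 = -13868 kJ/h
Sensible, feed 51.7→25 °C: -3145.5 kJ/h
Outlet flows (mol/h): A 146.46, B 324.77, H₂O 324.77
Sensible, products 25→66.8 °C: 5385.9 kJ/h
Q = ΔH = -11627 kJ/h = -3.2298 kW
Heat removed = 193.79 kJ/min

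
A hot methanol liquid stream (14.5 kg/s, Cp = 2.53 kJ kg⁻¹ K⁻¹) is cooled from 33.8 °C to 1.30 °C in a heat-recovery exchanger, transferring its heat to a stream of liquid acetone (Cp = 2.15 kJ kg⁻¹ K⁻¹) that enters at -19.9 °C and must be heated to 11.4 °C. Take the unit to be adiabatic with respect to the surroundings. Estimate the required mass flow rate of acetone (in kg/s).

Heat released by hot stream: Q = 14.5 × 2.53 × (33.8 − 1.30) = 1192.3 kJ/s
Energy balance on cold side (adiabatic exchanger): Q = ṁ_c·Cp_c·(T_c,out − T_c,in)
ṁ_c = 1192.3 / [2.15 × (11.4 − -19.9)] = 17.717 kg/s

ṁ_c = 17.7 kg/s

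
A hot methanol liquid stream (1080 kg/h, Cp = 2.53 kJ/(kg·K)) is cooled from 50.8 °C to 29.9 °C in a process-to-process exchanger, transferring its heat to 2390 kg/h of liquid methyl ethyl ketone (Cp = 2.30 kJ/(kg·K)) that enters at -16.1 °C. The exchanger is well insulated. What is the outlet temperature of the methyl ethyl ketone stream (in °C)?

T_c,out = -5.71 °C

Heat released by hot stream: Q = 1080 × 2.53 × (50.8 − 29.9) = 57107 kJ/h
Energy balance on cold side (adiabatic exchanger): Q = ṁ_c·Cp_c·(T_c,out − T_c,in)
T_c,out = -16.1 + 57107/(2390 × 2.30) = -5.7112 °C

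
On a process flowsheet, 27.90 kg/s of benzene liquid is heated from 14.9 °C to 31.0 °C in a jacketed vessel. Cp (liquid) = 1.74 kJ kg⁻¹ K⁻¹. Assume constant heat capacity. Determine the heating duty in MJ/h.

Q = ṁ·Cp·ΔT = 27.90 × 1.74 × (31.0 − 14.9) = 781.59 kJ/s
Heating duty = 2813.7 MJ/h

Q = 2810 MJ/h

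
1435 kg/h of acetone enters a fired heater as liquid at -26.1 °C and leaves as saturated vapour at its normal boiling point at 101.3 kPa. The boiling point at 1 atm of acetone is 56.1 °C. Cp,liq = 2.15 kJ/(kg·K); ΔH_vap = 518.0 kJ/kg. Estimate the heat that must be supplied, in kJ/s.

Q = 277 kJ/s

liquid -26.1→56.1 °C: 176.73 kJ/kg
vaporisation at 56.1 °C: 518 kJ/kg
Δh = 176.73 + 518 = 694.73 kJ/kg
Q = ṁ·Δh = 1435 kg/h × 694.73 kJ/kg = 996940 kJ/h
|Q| = 276.93 kW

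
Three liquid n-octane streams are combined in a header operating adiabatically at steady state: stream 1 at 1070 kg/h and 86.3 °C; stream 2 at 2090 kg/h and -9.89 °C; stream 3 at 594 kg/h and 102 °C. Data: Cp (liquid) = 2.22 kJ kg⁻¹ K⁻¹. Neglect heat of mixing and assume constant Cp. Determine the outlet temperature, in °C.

Adiabatic, steady state ⇒ Σ ṁᵢCp,ᵢ(T_out − Tᵢ) = 0
Σ ṁᵢCp,ᵢTᵢ = 1070×2.22×86.3 + 2090×2.22×-9.89 + 594×2.22×102 = 293610
Σ ṁᵢCp,ᵢ = 1070×2.22 + 2090×2.22 + 594×2.22 = 8333.9
T_out = 293610 / 8333.9 = 35.231 °C

T_out = 35.2 °C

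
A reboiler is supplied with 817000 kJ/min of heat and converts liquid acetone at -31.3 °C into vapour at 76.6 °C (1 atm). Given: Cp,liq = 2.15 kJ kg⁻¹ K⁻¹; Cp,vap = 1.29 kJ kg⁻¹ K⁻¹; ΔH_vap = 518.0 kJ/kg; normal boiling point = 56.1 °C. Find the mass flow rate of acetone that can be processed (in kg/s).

Δh = 2.15×(56.1−-31.3) + 518.0 + 1.29×(76.6−56.1) = 732.36 kJ/kg
Q = 817000 kJ/min = 13617 kJ/s = 13617 kJ/s
ṁ = Q/Δh = 13617 / 732.36 = 18.593 kg/s

ṁ = 18.6 kg/s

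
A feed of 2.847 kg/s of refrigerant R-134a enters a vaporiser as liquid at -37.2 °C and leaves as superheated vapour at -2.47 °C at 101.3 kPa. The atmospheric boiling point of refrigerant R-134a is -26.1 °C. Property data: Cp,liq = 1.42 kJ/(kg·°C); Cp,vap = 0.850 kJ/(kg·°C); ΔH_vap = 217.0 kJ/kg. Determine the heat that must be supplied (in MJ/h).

Q = 2590 MJ/h

liquid -37.2→-26.1 °C: 15.762 kJ/kg
vaporisation at -26.1 °C: 217 kJ/kg
vapour -26.1→-2.47 °C: 20.086 kJ/kg
Δh = 15.762 + 217 + 20.086 = 252.85 kJ/kg
Q = ṁ·Δh = 2.847 kg/s × 252.85 kJ/kg = 719.86 kJ/s
|Q| = 719.86 kW = 2591.5 MJ/h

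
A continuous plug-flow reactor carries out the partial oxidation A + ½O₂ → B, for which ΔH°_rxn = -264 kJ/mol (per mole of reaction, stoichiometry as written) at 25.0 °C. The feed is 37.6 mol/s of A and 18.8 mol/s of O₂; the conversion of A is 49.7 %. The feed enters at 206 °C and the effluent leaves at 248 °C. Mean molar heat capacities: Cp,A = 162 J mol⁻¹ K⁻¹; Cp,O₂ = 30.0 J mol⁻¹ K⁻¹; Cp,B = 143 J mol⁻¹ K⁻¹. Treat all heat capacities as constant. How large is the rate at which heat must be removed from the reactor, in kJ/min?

Q_out = 288000 kJ/min

Extent of reaction ξ = 0.497 × 37.6 = 18.687 mol/s
Reaction term: ξ·ΔH°_rxn = 18.687 × -264 = -4933.4 kJ/s
Sensible, feed 206→25 °C: -1204.6 kJ/s
Outlet flows (mol/s): A 18.913, O₂ 9.4564, B 18.687
Sensible, products 25→248 °C: 1342.4 kJ/s
Q = ΔH = -4795.6 kJ/s = -4795.6 kW
Heat removed = 287740 kJ/min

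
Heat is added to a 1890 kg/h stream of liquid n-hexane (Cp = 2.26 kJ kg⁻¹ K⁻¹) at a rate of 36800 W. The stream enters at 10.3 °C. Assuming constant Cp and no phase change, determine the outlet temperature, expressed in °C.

T_out = 41.3 °C

Q = 36800 W = 132480 kJ/h
ΔT = Q/(ṁ·Cp) = 132480/(1890×2.26) = 31.016 K
T_out = 10.3 + 31.016 = 41.316 °C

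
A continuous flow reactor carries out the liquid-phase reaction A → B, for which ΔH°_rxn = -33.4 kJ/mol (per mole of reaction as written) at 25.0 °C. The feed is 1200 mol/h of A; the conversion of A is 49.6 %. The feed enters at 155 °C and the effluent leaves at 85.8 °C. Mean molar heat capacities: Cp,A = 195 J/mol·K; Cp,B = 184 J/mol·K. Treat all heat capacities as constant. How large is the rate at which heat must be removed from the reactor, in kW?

Q_out = 10.1 kW

Extent of reaction ξ = 0.496 × 1200 = 595.2 mol/h
Reaction term: ξ·ΔH°_rxn = 595.2 × -33.4 = -19880 kJ/h
Sensible, feed 155→25 °C: -30420 kJ/h
Outlet flows (mol/h): A 604.8, B 595.2
Sensible, products 25→85.8 °C: 13829 kJ/h
Q = ΔH = -36471 kJ/h = -10.131 kW
Heat removed = 10.131 kW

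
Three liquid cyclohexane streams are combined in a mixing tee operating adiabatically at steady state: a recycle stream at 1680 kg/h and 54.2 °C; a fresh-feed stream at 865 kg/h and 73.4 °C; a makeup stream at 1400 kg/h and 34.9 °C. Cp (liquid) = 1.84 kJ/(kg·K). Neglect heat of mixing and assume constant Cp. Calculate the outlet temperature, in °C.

T_out = 51.6 °C

Energy balance with Q = 0: Σ ṁᵢCp,ᵢ(T_out − Tᵢ) = 0
T_out = Σ ṁᵢCp,ᵢTᵢ / Σ ṁᵢCp,ᵢ
      = 374270 / 7258.8 = 51.561 °C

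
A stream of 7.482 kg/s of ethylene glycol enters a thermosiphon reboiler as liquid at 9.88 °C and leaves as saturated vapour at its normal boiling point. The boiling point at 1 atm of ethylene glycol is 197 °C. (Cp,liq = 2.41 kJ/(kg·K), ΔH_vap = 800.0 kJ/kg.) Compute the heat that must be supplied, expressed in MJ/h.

liquid 9.88→197 °C: 450.96 kJ/kg
vaporisation at 197 °C: 800 kJ/kg
Δh = 450.96 + 800 = 1251 kJ/kg
Q = ṁ·Δh = 7.482 kg/s × 1251 kJ/kg = 9359.7 kJ/s
|Q| = 9359.7 kW = 33695 MJ/h

Q = 33700 MJ/h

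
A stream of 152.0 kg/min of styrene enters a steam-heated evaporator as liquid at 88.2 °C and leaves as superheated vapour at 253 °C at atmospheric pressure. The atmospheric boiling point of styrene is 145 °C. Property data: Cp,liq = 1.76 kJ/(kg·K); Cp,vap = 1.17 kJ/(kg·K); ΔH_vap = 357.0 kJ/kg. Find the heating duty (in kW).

liquid 88.2→145 °C: 99.968 kJ/kg
vaporisation at 145 °C: 357 kJ/kg
vapour 145→253 °C: 126.36 kJ/kg
Δh = 99.968 + 357 + 126.36 = 583.33 kJ/kg
Q = ṁ·Δh = 152.0 kg/min × 583.33 kJ/kg = 88666 kJ/min
|Q| = 1477.8 kW

Q = 1480 kW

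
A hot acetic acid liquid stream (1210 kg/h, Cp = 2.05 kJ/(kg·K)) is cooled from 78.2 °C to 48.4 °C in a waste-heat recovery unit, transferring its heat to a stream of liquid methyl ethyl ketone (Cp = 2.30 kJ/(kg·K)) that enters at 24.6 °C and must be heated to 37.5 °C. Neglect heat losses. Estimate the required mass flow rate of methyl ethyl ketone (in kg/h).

Heat released by hot stream: Q = 1210 × 2.05 × (78.2 − 48.4) = 73919 kJ/h
Energy balance on cold side (adiabatic exchanger): Q = ṁ_c·Cp_c·(T_c,out − T_c,in)
ṁ_c = 73919 / [2.30 × (37.5 − 24.6)] = 2491.4 kg/h

ṁ_c = 2490 kg/h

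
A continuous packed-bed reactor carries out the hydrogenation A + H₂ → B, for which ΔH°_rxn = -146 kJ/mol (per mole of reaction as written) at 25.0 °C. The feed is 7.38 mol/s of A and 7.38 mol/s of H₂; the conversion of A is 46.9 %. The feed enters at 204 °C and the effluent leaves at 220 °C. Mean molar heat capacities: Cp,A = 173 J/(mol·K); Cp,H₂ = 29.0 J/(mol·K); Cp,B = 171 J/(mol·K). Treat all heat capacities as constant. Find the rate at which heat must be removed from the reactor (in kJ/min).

Extent of reaction ξ = 0.469 × 7.38 = 3.4612 mol/s
Reaction term: ξ·ΔH°_rxn = 3.4612 × -146 = -505.34 kJ/s
Sensible, feed 204→25 °C: -266.85 kJ/s
Outlet flows (mol/s): A 3.9188, H₂ 3.9188, B 3.4612
Sensible, products 25→220 °C: 269.78 kJ/s
Q = ΔH = -502.41 kJ/s = -502.41 kW
Heat removed = 30145 kJ/min

Q_out = 30100 kJ/min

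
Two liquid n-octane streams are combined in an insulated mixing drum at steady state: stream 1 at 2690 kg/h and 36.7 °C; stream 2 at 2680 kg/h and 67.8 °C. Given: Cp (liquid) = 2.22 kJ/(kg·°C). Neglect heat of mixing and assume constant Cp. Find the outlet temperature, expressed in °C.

T_out = 52.2 °C

Energy balance with Q = 0: Σ ṁᵢCp,ᵢ(T_out − Tᵢ) = 0
T_out = Σ ṁᵢCp,ᵢTᵢ / Σ ṁᵢCp,ᵢ
      = 622550 / 11921 = 52.221 °C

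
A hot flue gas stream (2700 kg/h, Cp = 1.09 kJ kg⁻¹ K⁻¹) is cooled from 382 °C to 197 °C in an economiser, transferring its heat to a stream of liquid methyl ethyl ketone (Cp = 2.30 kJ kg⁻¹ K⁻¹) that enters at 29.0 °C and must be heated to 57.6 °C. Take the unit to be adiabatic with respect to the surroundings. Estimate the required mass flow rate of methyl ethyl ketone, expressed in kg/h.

ṁ_c = 8280 kg/h

Heat released by hot stream: Q = 2700 × 1.09 × (382 − 197) = 544460 kJ/h
Energy balance on cold side (adiabatic exchanger): Q = ṁ_c·Cp_c·(T_c,out − T_c,in)
ṁ_c = 544460 / [2.30 × (57.6 − 29.0)] = 8276.9 kg/h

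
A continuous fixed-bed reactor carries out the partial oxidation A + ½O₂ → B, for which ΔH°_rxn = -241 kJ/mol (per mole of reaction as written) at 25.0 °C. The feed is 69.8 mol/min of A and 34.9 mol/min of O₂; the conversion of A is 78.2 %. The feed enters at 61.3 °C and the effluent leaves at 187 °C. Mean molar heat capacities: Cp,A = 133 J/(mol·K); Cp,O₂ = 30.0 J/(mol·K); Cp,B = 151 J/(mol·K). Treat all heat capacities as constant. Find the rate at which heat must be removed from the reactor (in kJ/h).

Extent of reaction ξ = 0.782 × 69.8 = 54.584 mol/min
Reaction term: ξ·ΔH°_rxn = 54.584 × -241 = -13155 kJ/min
Sensible, feed 61.3→25 °C: -374.99 kJ/min
Outlet flows (mol/min): A 15.216, O₂ 7.6082, B 54.584
Sensible, products 25→187 °C: 1700.1 kJ/min
Q = ΔH = -11830 kJ/min = -197.16 kW
Heat removed = 709780 kJ/h

Q_out = 710000 kJ/h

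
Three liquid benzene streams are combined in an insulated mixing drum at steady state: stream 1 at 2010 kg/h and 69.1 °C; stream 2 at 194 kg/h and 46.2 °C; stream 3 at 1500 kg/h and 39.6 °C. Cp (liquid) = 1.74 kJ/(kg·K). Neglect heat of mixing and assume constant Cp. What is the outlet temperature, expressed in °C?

T_out = 56.0 °C

No heat crosses the boundary, so H_out = H_in.
T_out = Σ ṁᵢCp,ᵢTᵢ / Σ ṁᵢCp,ᵢ
      = 360620 / 6445 = 55.954 °C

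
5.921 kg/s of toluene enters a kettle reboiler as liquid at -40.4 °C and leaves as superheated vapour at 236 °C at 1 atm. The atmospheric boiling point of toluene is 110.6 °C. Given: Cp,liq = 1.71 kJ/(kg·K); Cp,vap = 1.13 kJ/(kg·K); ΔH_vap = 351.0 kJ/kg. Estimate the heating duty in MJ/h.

liquid -40.4→110.6 °C: 258.21 kJ/kg
vaporisation at 110.6 °C: 351 kJ/kg
vapour 110.6→236 °C: 141.7 kJ/kg
Δh = 258.21 + 351 + 141.7 = 750.91 kJ/kg
Q = ṁ·Δh = 5.921 kg/s × 750.91 kJ/kg = 4446.1 kJ/s
|Q| = 4446.1 kW = 16006 MJ/h

Q = 16000 MJ/h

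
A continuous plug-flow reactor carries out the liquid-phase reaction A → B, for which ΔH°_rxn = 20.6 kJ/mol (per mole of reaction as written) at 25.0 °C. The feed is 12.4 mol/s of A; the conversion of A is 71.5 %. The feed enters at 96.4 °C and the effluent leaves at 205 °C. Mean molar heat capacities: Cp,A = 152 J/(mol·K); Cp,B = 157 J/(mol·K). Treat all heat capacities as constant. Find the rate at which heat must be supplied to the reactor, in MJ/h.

Extent of reaction ξ = 0.715 × 12.4 = 8.866 mol/s
Reaction term: ξ·ΔH°_rxn = 8.866 × 20.6 = 182.64 kJ/s
Sensible, feed 96.4→25 °C: -134.57 kJ/s
Outlet flows (mol/s): A 3.534, B 8.866
Sensible, products 25→205 °C: 347.24 kJ/s
Q = ΔH = 395.31 kJ/s = 395.31 kW
Heat supplied = 1423.1 MJ/h

Q_in = 1420 MJ/h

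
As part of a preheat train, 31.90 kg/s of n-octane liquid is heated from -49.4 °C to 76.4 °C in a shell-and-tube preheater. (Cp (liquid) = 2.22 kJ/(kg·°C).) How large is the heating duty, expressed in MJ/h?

Q = 32100 MJ/h

Q = ṁ·Cp·ΔT = 31.90 × 2.22 × (76.4 − -49.4) = 8908.9 kJ/s
Heating duty = 32072 MJ/h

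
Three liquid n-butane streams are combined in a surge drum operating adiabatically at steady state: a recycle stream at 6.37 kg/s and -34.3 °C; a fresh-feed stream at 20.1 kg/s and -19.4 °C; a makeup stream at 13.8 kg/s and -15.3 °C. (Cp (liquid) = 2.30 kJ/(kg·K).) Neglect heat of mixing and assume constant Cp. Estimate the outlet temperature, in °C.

Energy balance with Q = 0: Σ ṁᵢCp,ᵢ(T_out − Tᵢ) = 0
T_out = Σ ṁᵢCp,ᵢTᵢ / Σ ṁᵢCp,ᵢ
      = -1885 / 92.621 = -20.352 °C

T_out = -20.4 °C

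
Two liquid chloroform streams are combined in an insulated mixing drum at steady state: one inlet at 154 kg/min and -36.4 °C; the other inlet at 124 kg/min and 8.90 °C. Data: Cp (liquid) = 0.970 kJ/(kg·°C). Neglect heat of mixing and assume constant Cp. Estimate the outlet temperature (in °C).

T_out = -16.2 °C

Energy balance with Q = 0: Σ ṁᵢCp,ᵢ(T_out − Tᵢ) = 0
Σ ṁᵢCp,ᵢTᵢ = 154×0.970×-36.4 + 124×0.970×8.90 = -4366.9
Σ ṁᵢCp,ᵢ = 154×0.970 + 124×0.970 = 269.66
T_out = -4366.9 / 269.66 = -16.194 °C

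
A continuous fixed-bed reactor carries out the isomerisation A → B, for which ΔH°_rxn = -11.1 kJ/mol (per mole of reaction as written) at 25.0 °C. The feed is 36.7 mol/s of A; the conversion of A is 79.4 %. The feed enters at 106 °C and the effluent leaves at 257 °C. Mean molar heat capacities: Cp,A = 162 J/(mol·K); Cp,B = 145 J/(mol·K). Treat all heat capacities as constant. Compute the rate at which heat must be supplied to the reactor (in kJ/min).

Extent of reaction ξ = 0.794 × 36.7 = 29.14 mol/s
Reaction term: ξ·ΔH°_rxn = 29.14 × -11.1 = -323.45 kJ/s
Sensible, feed 106→25 °C: -481.58 kJ/s
Outlet flows (mol/s): A 7.5602, B 29.14
Sensible, products 25→257 °C: 1264.4 kJ/s
Q = ΔH = 459.38 kJ/s = 459.38 kW
Heat supplied = 27563 kJ/min

Q_in = 27600 kJ/min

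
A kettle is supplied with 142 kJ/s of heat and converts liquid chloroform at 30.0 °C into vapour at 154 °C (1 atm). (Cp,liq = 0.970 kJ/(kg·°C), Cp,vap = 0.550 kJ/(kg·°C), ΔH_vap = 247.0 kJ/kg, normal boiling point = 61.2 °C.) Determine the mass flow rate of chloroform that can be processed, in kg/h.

Δh = 0.970×(61.2−30.0) + 247.0 + 0.550×(154−61.2) = 328.3 kJ/kg
Q = 142 kJ/s = 142 kJ/s = 511200 kJ/h
ṁ = Q/Δh = 511200 / 328.3 = 1557.1 kg/h

ṁ = 1560 kg/h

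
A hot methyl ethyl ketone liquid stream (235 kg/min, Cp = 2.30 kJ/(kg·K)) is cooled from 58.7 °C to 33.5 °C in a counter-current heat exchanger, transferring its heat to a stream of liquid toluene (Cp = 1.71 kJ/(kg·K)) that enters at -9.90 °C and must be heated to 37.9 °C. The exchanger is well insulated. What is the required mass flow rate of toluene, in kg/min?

Heat released by hot stream: Q = 235 × 2.30 × (58.7 − 33.5) = 13621 kJ/min
Energy balance on cold side (adiabatic exchanger): Q = ṁ_c·Cp_c·(T_c,out − T_c,in)
ṁ_c = 13621 / [1.71 × (37.9 − -9.90)] = 166.64 kg/min

ṁ_c = 167 kg/min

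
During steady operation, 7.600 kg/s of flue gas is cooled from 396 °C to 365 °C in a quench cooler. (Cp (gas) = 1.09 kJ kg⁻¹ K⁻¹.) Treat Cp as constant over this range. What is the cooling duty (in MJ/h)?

Q = ṁ·Cp·ΔT = 7.600 × 1.09 × (365 − 396) = -256.8 kJ/s
Cooling duty = 924.49 MJ/h

Q_c = 924 MJ/h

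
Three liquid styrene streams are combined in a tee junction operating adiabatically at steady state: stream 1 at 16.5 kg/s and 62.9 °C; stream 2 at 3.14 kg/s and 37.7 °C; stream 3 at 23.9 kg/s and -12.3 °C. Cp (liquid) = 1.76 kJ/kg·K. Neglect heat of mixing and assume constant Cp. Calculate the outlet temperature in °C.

T_out = 19.8 °C

No heat crosses the boundary, so H_out = H_in.
Σ ṁᵢCp,ᵢTᵢ = 16.5×1.76×62.9 + 3.14×1.76×37.7 + 23.9×1.76×-12.3 = 1517.6
Σ ṁᵢCp,ᵢ = 16.5×1.76 + 3.14×1.76 + 23.9×1.76 = 76.63
T_out = 1517.6 / 76.63 = 19.804 °C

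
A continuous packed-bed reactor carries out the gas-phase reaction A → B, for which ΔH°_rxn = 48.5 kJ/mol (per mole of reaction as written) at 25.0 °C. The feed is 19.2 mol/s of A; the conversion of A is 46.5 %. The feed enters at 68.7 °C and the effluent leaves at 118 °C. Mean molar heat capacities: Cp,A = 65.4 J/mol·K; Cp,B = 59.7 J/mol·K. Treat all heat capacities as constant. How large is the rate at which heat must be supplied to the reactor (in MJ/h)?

Q_in = 1760 MJ/h

Extent of reaction ξ = 0.465 × 19.2 = 8.928 mol/s
Reaction term: ξ·ΔH°_rxn = 8.928 × 48.5 = 433.01 kJ/s
Sensible, feed 68.7→25 °C: -54.873 kJ/s
Outlet flows (mol/s): A 10.272, B 8.928
Sensible, products 25→118 °C: 112.05 kJ/s
Q = ΔH = 490.18 kJ/s = 490.18 kW
Heat supplied = 1764.6 MJ/h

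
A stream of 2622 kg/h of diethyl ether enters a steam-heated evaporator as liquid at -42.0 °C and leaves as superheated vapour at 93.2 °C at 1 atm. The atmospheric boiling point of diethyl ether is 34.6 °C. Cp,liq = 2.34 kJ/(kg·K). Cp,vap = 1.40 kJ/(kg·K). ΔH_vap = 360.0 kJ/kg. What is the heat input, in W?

liquid -42.0→34.6 °C: 179.24 kJ/kg
vaporisation at 34.6 °C: 360 kJ/kg
vapour 34.6→93.2 °C: 82.04 kJ/kg
Δh = 179.24 + 360 + 82.04 = 621.28 kJ/kg
Q = ṁ·Δh = 2622 kg/h × 621.28 kJ/kg = 1.629e+06 kJ/h
|Q| = 452.5 kW = 452500 W

Q = 453000 W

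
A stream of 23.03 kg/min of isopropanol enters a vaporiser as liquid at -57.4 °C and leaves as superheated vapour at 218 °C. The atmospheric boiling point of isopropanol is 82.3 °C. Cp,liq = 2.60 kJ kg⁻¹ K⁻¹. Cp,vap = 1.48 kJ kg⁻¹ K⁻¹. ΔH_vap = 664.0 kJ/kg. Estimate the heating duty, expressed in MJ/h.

liquid -57.4→82.3 °C: 363.22 kJ/kg
vaporisation at 82.3 °C: 664 kJ/kg
vapour 82.3→218 °C: 200.84 kJ/kg
Δh = 363.22 + 664 + 200.84 = 1228.1 kJ/kg
Q = ṁ·Δh = 23.03 kg/min × 1228.1 kJ/kg = 28282 kJ/min
|Q| = 471.37 kW = 1696.9 MJ/h

Q = 1700 MJ/h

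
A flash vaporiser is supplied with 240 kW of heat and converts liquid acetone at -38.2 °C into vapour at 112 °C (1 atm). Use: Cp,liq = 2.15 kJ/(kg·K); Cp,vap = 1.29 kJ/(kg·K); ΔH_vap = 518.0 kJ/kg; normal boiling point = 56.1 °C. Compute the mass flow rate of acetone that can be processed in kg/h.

ṁ = 1090 kg/h

Δh = 2.15×(56.1−-38.2) + 518.0 + 1.29×(112−56.1) = 792.86 kJ/kg
Q = 240 kW = 240 kJ/s = 864000 kJ/h
ṁ = Q/Δh = 864000 / 792.86 = 1089.7 kg/h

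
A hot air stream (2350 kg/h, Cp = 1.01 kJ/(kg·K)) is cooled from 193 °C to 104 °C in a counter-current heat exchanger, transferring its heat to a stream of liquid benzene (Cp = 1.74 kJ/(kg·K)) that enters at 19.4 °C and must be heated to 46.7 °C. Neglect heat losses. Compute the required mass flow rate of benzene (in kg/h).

Heat released by hot stream: Q = 2350 × 1.01 × (193 − 104) = 211240 kJ/h
Energy balance on cold side (adiabatic exchanger): Q = ṁ_c·Cp_c·(T_c,out − T_c,in)
ṁ_c = 211240 / [1.74 × (46.7 − 19.4)] = 4447 kg/h

ṁ_c = 4450 kg/h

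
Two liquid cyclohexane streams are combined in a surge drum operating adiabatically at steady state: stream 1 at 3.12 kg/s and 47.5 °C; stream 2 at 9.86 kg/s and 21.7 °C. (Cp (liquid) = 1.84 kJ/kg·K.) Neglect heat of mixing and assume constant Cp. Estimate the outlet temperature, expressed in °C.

No heat crosses the boundary, so H_out = H_in.
Σ ṁᵢCp,ᵢTᵢ = 3.12×1.84×47.5 + 9.86×1.84×21.7 = 666.38
Σ ṁᵢCp,ᵢ = 3.12×1.84 + 9.86×1.84 = 23.883
T_out = 666.38 / 23.883 = 27.902 °C

T_out = 27.9 °C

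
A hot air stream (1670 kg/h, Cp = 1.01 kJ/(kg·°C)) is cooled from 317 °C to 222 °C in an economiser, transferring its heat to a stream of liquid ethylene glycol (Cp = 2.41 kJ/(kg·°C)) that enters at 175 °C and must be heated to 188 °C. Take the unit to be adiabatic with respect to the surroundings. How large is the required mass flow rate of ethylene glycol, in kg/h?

ṁ_c = 5110 kg/h

Heat released by hot stream: Q = 1670 × 1.01 × (317 − 222) = 160240 kJ/h
Energy balance on cold side (adiabatic exchanger): Q = ṁ_c·Cp_c·(T_c,out − T_c,in)
ṁ_c = 160240 / [2.41 × (188 − 175)] = 5114.5 kg/h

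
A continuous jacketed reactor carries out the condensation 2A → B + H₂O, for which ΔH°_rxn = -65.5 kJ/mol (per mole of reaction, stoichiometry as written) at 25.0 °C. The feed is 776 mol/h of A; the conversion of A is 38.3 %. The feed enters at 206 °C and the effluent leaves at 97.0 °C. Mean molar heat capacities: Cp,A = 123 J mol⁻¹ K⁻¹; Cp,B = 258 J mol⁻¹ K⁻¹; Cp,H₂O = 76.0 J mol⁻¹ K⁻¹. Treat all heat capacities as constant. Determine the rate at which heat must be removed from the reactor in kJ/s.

Extent of reaction ξ = 0.383 × 776 / 2 = 148.6 mol/h
Reaction term: ξ·ΔH°_rxn = 148.6 × -65.5 = -9733.6 kJ/h
Sensible, feed 206→25 °C: -17276 kJ/h
Outlet flows (mol/h): A 478.79, B 148.6, H₂O 148.6
Sensible, products 25→97.0 °C: 7813.8 kJ/h
Q = ΔH = -19196 kJ/h = -5.3322 kW
Heat removed = 5.3322 kJ/s

Q_out = 5.33 kJ/s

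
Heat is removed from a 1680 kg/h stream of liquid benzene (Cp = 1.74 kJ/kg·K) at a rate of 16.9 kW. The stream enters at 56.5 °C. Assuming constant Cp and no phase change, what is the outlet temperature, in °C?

T_out = 35.7 °C

Q = 16.9 kW = 60840 kJ/h
ΔT = Q/(ṁ·Cp) = 60840/(1680×1.74) = 20.813 K
T_out = 56.5 − 20.813 = 35.687 °C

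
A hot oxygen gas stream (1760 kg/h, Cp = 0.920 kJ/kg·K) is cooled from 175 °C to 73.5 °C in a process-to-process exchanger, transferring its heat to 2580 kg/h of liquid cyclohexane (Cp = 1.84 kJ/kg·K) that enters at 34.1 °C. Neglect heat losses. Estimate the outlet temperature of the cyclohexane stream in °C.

T_c,out = 68.7 °C

Heat released by hot stream: Q = 1760 × 0.920 × (175 − 73.5) = 164350 kJ/h
Energy balance on cold side (adiabatic exchanger): Q = ṁ_c·Cp_c·(T_c,out − T_c,in)
T_c,out = 34.1 + 164350/(2580 × 1.84) = 68.72 °C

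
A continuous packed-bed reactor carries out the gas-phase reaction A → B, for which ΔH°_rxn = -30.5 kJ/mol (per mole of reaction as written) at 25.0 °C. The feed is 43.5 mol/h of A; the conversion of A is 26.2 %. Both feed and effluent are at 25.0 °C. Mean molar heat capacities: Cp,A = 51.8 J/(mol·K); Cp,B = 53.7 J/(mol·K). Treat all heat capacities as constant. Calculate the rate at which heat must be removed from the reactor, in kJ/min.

Extent of reaction ξ = 0.262 × 43.5 = 11.397 mol/h
Reaction term: ξ·ΔH°_rxn = 11.397 × -30.5 = -347.61 kJ/h
Q = ΔH = -347.61 kJ/h = -0.096558 kW
Heat removed = 5.7935 kJ/min

Q_out = 5.79 kJ/min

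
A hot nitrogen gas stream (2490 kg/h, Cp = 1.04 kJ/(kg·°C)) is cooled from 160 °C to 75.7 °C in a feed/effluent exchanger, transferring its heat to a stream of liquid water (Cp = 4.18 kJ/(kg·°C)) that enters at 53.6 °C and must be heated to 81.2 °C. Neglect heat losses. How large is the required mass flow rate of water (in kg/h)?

ṁ_c = 1890 kg/h

Heat released by hot stream: Q = 2490 × 1.04 × (160 − 75.7) = 218300 kJ/h
Energy balance on cold side (adiabatic exchanger): Q = ṁ_c·Cp_c·(T_c,out − T_c,in)
ṁ_c = 218300 / [4.18 × (81.2 − 53.6)] = 1892.2 kg/h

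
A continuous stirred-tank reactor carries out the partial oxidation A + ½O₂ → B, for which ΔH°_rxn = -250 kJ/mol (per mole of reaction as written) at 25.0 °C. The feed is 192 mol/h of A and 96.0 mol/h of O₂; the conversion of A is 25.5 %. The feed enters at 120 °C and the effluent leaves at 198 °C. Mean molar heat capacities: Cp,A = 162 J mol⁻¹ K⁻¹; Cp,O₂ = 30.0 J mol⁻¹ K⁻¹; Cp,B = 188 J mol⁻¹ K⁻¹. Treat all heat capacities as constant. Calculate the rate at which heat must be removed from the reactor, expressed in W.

Extent of reaction ξ = 0.255 × 192 = 48.96 mol/h
Reaction term: ξ·ΔH°_rxn = 48.96 × -250 = -12240 kJ/h
Sensible, feed 120→25 °C: -3228.5 kJ/h
Outlet flows (mol/h): A 143.04, O₂ 71.52, B 48.96
Sensible, products 25→198 °C: 5972.4 kJ/h
Q = ΔH = -9496.1 kJ/h = -2.6378 kW
Heat removed = 2637.8 W

Q_out = 2640 W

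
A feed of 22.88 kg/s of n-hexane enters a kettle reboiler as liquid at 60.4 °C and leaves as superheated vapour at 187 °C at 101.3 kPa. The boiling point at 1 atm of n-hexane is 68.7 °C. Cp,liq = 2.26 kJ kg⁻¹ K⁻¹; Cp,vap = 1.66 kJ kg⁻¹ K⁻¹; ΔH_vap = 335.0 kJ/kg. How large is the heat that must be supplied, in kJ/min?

Q = 755000 kJ/min

liquid 60.4→68.7 °C: 18.758 kJ/kg
vaporisation at 68.7 °C: 335 kJ/kg
vapour 68.7→187 °C: 196.38 kJ/kg
Δh = 18.758 + 335 + 196.38 = 550.14 kJ/kg
Q = ṁ·Δh = 22.88 kg/s × 550.14 kJ/kg = 12587 kJ/s
|Q| = 12587 kW = 755230 kJ/min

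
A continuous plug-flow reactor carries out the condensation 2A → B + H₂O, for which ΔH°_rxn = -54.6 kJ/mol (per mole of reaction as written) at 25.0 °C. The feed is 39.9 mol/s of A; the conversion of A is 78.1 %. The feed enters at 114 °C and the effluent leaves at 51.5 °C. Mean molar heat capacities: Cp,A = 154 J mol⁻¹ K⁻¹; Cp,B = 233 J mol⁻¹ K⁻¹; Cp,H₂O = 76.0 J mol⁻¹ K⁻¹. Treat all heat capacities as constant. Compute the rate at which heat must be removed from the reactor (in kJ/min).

Extent of reaction ξ = 0.781 × 39.9 / 2 = 15.581 mol/s
Reaction term: ξ·ΔH°_rxn = 15.581 × -54.6 = -850.72 kJ/s
Sensible, feed 114→25 °C: -546.87 kJ/s
Outlet flows (mol/s): A 8.7381, B 15.581, H₂O 15.581
Sensible, products 25→51.5 °C: 163.24 kJ/s
Q = ΔH = -1234.3 kJ/s = -1234.3 kW
Heat removed = 74061 kJ/min

Q_out = 74100 kJ/min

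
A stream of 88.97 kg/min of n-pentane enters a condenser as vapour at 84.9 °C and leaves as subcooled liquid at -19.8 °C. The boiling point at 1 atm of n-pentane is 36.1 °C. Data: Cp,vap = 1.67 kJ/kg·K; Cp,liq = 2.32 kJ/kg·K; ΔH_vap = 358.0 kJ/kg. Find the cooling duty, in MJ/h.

vapour 84.9→36.1 °C: -81.496 kJ/kg
condensation at 36.1 °C: -358 kJ/kg
liquid 36.1→-19.8 °C: -129.69 kJ/kg
Δh = -81.496 + -358 + -129.69 = -569.18 kJ/kg
Q = ṁ·Δh = 88.97 kg/min × -569.18 kJ/kg = -50640 kJ/min
|Q| = 844.01 kW = 3038.4 MJ/h

Q_c = 3040 MJ/h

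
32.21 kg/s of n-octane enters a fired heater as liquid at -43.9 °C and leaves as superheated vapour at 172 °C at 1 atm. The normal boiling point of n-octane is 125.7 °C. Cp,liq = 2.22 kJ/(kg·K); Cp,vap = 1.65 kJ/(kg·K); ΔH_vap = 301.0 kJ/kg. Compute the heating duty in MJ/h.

liquid -43.9→125.7 °C: 376.51 kJ/kg
vaporisation at 125.7 °C: 301 kJ/kg
vapour 125.7→172 °C: 76.395 kJ/kg
Δh = 376.51 + 301 + 76.395 = 753.91 kJ/kg
Q = ṁ·Δh = 32.21 kg/s × 753.91 kJ/kg = 24283 kJ/s
|Q| = 24283 kW = 87420 MJ/h

Q = 87400 MJ/h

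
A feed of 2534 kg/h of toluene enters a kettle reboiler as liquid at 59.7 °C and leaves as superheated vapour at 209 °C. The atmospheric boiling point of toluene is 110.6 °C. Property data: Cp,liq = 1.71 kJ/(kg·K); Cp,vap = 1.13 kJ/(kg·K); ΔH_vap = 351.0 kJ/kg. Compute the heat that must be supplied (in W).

liquid 59.7→110.6 °C: 87.039 kJ/kg
vaporisation at 110.6 °C: 351 kJ/kg
vapour 110.6→209 °C: 111.19 kJ/kg
Δh = 87.039 + 351 + 111.19 = 549.23 kJ/kg
Q = ṁ·Δh = 2534 kg/h × 549.23 kJ/kg = 1.3918e+06 kJ/h
|Q| = 386.6 kW = 386600 W

Q = 387000 W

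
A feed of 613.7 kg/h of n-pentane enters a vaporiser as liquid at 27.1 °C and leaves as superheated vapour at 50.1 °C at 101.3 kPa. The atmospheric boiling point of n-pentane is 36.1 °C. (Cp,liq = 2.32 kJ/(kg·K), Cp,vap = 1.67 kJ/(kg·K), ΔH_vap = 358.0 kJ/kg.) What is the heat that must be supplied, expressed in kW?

liquid 27.1→36.1 °C: 20.88 kJ/kg
vaporisation at 36.1 °C: 358 kJ/kg
vapour 36.1→50.1 °C: 23.38 kJ/kg
Δh = 20.88 + 358 + 23.38 = 402.26 kJ/kg
Q = ṁ·Δh = 613.7 kg/h × 402.26 kJ/kg = 246870 kJ/h
|Q| = 68.574 kW

Q = 68.6 kW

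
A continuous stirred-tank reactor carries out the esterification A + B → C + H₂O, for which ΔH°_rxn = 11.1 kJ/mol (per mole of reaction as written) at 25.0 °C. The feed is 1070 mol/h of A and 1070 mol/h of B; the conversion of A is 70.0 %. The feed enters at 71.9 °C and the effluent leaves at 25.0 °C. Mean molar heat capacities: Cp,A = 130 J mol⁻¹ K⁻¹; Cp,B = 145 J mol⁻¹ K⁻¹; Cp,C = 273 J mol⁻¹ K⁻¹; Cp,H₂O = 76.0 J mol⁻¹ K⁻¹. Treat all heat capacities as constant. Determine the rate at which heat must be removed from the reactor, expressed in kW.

Extent of reaction ξ = 0.700 × 1070 = 749 mol/h
Reaction term: ξ·ΔH°_rxn = 749 × 11.1 = 8313.9 kJ/h
Sensible, feed 71.9→25 °C: -13800 kJ/h
Outlet flows (mol/h): A 321, B 321, C 749, H₂O 749
Sensible, products 25→25.0 °C: 0 kJ/h
Q = ΔH = -5486.4 kJ/h = -1.524 kW
Heat removed = 1.524 kW

Q_out = 1.52 kW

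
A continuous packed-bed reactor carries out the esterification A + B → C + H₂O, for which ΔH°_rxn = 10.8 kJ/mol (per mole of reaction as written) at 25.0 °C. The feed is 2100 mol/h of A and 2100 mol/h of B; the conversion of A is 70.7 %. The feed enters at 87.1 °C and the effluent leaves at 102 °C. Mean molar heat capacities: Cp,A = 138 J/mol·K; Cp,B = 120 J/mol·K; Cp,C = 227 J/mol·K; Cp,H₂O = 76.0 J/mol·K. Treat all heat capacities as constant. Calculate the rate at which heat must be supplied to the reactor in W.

Q_in = 8130 W

Extent of reaction ξ = 0.707 × 2100 = 1484.7 mol/h
Reaction term: ξ·ΔH°_rxn = 1484.7 × 10.8 = 16035 kJ/h
Sensible, feed 87.1→25 °C: -33646 kJ/h
Outlet flows (mol/h): A 615.3, B 615.3, C 1484.7, H₂O 1484.7
Sensible, products 25→102 °C: 46863 kJ/h
Q = ΔH = 29252 kJ/h = 8.1256 kW
Heat supplied = 8125.6 W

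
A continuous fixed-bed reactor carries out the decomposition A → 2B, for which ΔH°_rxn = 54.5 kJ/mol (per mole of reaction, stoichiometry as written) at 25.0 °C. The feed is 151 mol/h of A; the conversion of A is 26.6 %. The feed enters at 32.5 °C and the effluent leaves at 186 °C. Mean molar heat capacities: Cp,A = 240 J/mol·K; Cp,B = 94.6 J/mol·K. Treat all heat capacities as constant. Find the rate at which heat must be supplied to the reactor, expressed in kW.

Extent of reaction ξ = 0.266 × 151 = 40.166 mol/h
Reaction term: ξ·ΔH°_rxn = 40.166 × 54.5 = 2189 kJ/h
Sensible, feed 32.5→25 °C: -271.8 kJ/h
Outlet flows (mol/h): A 110.83, B 80.332
Sensible, products 25→186 °C: 5506.1 kJ/h
Q = ΔH = 7423.4 kJ/h = 2.062 kW
Heat supplied = 2.062 kW

Q_in = 2.06 kW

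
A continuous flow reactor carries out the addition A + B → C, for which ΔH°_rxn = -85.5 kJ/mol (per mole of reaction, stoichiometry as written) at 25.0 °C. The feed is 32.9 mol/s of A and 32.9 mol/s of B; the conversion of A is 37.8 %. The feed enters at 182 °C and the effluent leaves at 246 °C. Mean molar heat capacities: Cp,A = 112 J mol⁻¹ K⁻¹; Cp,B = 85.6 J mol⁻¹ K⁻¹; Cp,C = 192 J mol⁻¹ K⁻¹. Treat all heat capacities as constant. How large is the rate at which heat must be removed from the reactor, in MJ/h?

Q_out = 2390 MJ/h

Extent of reaction ξ = 0.378 × 32.9 = 12.436 mol/s
Reaction term: ξ·ΔH°_rxn = 12.436 × -85.5 = -1063.3 kJ/s
Sensible, feed 182→25 °C: -1020.7 kJ/s
Outlet flows (mol/s): A 20.464, B 20.464, C 12.436
Sensible, products 25→246 °C: 1421.3 kJ/s
Q = ΔH = -662.62 kJ/s = -662.62 kW
Heat removed = 2385.4 MJ/h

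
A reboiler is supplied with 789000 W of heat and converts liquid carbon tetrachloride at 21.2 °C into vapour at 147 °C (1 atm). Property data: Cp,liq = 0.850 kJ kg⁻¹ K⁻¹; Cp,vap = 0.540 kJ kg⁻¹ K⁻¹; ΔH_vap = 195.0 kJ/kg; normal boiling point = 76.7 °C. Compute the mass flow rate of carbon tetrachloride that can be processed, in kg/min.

ṁ = 169 kg/min

Δh = 0.850×(76.7−21.2) + 195.0 + 0.540×(147−76.7) = 280.14 kJ/kg
Q = 789000 W = 789 kJ/s = 47340 kJ/min
ṁ = Q/Δh = 47340 / 280.14 = 168.99 kg/min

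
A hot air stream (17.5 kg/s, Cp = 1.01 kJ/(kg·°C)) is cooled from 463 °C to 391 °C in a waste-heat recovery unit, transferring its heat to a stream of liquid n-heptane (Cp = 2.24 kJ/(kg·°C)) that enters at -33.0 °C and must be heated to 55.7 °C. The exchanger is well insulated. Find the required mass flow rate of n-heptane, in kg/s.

ṁ_c = 6.41 kg/s

Heat released by hot stream: Q = 17.5 × 1.01 × (463 − 391) = 1272.6 kJ/s
Energy balance on cold side (adiabatic exchanger): Q = ṁ_c·Cp_c·(T_c,out − T_c,in)
ṁ_c = 1272.6 / [2.24 × (55.7 − -33.0)] = 6.405 kg/s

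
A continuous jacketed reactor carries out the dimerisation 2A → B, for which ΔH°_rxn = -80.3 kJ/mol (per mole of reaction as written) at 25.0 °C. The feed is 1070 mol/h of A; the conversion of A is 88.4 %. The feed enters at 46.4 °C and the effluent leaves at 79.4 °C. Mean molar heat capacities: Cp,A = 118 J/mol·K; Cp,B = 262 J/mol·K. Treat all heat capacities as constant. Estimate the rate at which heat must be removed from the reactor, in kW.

Q_out = 9.21 kW

Extent of reaction ξ = 0.884 × 1070 / 2 = 472.94 mol/h
Reaction term: ξ·ΔH°_rxn = 472.94 × -80.3 = -37977 kJ/h
Sensible, feed 46.4→25 °C: -2702 kJ/h
Outlet flows (mol/h): A 124.12, B 472.94
Sensible, products 25→79.4 °C: 7537.5 kJ/h
Q = ΔH = -33142 kJ/h = -9.206 kW
Heat removed = 9.206 kW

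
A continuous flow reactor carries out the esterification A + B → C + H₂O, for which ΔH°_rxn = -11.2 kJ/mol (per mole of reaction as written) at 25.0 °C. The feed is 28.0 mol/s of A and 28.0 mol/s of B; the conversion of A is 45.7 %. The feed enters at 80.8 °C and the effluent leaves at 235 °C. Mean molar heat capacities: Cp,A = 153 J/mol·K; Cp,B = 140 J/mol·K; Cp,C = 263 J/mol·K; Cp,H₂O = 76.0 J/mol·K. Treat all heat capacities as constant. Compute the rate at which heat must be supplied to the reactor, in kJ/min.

Extent of reaction ξ = 0.457 × 28.0 = 12.796 mol/s
Reaction term: ξ·ΔH°_rxn = 12.796 × -11.2 = -143.32 kJ/s
Sensible, feed 80.8→25 °C: -457.78 kJ/s
Outlet flows (mol/s): A 15.204, B 15.204, C 12.796, H₂O 12.796
Sensible, products 25→235 °C: 1846.4 kJ/s
Q = ΔH = 1245.4 kJ/s = 1245.4 kW
Heat supplied = 74721 kJ/min

Q_in = 74700 kJ/min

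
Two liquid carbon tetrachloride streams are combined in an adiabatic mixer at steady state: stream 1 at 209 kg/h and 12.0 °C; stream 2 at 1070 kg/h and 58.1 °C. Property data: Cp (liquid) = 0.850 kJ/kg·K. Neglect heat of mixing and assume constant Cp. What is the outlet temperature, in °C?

No heat crosses the boundary, so H_out = H_in.
T_out = Σ ṁᵢCp,ᵢTᵢ / Σ ṁᵢCp,ᵢ
      = 54974 / 1087.2 = 50.567 °C

T_out = 50.6 °C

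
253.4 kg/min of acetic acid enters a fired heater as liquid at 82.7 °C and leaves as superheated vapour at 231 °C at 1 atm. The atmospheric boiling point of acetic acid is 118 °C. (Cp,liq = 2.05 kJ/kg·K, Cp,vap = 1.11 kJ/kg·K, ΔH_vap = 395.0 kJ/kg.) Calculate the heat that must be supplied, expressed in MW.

Q = 2.50 MW

liquid 82.7→118 °C: 72.365 kJ/kg
vaporisation at 118 °C: 395 kJ/kg
vapour 118→231 °C: 125.43 kJ/kg
Δh = 72.365 + 395 + 125.43 = 592.79 kJ/kg
Q = ṁ·Δh = 253.4 kg/min × 592.79 kJ/kg = 150210 kJ/min
|Q| = 2503.6 kW = 2.5036 MW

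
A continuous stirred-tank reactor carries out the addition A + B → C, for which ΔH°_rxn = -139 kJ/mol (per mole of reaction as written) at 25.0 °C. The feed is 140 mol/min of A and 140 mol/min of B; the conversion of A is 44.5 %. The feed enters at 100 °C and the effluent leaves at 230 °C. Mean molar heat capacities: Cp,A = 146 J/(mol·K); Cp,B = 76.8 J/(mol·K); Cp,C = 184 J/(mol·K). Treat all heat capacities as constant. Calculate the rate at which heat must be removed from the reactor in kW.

Q_out = 85.0 kW

Extent of reaction ξ = 0.445 × 140 = 62.3 mol/min
Reaction term: ξ·ΔH°_rxn = 62.3 × -139 = -8659.7 kJ/min
Sensible, feed 100→25 °C: -2339.4 kJ/min
Outlet flows (mol/min): A 77.7, B 77.7, C 62.3
Sensible, products 25→230 °C: 5898.8 kJ/min
Q = ΔH = -5100.3 kJ/min = -85.005 kW
Heat removed = 85.005 kW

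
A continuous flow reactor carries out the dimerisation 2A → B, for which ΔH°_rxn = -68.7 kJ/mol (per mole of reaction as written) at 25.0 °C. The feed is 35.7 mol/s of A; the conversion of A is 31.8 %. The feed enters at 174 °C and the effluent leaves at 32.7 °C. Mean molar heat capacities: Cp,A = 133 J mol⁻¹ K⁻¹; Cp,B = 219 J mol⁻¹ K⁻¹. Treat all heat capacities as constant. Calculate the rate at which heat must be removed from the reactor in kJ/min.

Q_out = 63800 kJ/min

Extent of reaction ξ = 0.318 × 35.7 / 2 = 5.6763 mol/s
Reaction term: ξ·ΔH°_rxn = 5.6763 × -68.7 = -389.96 kJ/s
Sensible, feed 174→25 °C: -707.47 kJ/s
Outlet flows (mol/s): A 24.347, B 5.6763
Sensible, products 25→32.7 °C: 34.506 kJ/s
Q = ΔH = -1062.9 kJ/s = -1062.9 kW
Heat removed = 63775 kJ/min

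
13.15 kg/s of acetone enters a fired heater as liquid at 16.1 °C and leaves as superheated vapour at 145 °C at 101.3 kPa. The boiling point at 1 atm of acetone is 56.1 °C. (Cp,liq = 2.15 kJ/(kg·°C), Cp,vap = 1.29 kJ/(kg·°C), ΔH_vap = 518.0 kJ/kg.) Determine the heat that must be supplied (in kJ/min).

Q = 567000 kJ/min

liquid 16.1→56.1 °C: 86 kJ/kg
vaporisation at 56.1 °C: 518 kJ/kg
vapour 56.1→145 °C: 114.68 kJ/kg
Δh = 86 + 518 + 114.68 = 718.68 kJ/kg
Q = ṁ·Δh = 13.15 kg/s × 718.68 kJ/kg = 9450.7 kJ/s
|Q| = 9450.7 kW = 567040 kJ/min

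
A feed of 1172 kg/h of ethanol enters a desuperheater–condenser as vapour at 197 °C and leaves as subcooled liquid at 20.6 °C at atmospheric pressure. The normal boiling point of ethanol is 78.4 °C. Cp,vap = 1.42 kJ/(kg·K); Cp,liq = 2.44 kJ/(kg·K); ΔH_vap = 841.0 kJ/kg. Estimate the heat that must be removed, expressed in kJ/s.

Q_c = 375 kJ/s

vapour 197→78.4 °C: -168.41 kJ/kg
condensation at 78.4 °C: -841 kJ/kg
liquid 78.4→20.6 °C: -141.03 kJ/kg
Δh = -168.41 + -841 + -141.03 = -1150.4 kJ/kg
Q = ṁ·Δh = 1172 kg/h × -1150.4 kJ/kg = -1.3483e+06 kJ/h
|Q| = 374.53 kW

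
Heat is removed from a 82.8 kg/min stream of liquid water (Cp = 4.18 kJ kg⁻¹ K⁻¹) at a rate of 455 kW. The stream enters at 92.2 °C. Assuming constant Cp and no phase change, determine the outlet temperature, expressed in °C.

Q = 455 kW = 27300 kJ/min
ΔT = Q/(ṁ·Cp) = 27300/(82.8×4.18) = 78.878 K
T_out = 92.2 − 78.878 = 13.322 °C

T_out = 13.3 °C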